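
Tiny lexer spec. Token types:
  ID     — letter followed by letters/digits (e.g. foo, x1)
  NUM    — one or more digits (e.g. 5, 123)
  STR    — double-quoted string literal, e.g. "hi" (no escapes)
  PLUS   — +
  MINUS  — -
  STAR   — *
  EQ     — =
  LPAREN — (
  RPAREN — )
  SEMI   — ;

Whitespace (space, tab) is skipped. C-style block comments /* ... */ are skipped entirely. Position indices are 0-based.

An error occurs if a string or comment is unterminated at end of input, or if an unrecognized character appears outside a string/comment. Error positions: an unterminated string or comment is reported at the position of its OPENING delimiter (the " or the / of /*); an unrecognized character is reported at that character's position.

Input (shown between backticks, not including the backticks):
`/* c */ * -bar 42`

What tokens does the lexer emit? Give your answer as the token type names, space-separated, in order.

pos=0: enter COMMENT mode (saw '/*')
exit COMMENT mode (now at pos=7)
pos=8: emit STAR '*'
pos=10: emit MINUS '-'
pos=11: emit ID 'bar' (now at pos=14)
pos=15: emit NUM '42' (now at pos=17)
DONE. 4 tokens: [STAR, MINUS, ID, NUM]

Answer: STAR MINUS ID NUM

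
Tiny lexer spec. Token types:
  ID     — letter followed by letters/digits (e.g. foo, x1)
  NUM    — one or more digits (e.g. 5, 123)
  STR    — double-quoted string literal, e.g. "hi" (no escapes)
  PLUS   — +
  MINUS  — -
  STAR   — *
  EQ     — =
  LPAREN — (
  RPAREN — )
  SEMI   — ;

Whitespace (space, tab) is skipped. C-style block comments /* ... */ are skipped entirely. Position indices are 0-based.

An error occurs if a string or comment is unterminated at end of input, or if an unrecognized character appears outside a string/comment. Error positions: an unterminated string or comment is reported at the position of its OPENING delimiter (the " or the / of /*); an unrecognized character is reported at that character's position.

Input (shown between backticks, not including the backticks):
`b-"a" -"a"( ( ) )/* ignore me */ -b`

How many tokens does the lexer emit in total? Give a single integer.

pos=0: emit ID 'b' (now at pos=1)
pos=1: emit MINUS '-'
pos=2: enter STRING mode
pos=2: emit STR "a" (now at pos=5)
pos=6: emit MINUS '-'
pos=7: enter STRING mode
pos=7: emit STR "a" (now at pos=10)
pos=10: emit LPAREN '('
pos=12: emit LPAREN '('
pos=14: emit RPAREN ')'
pos=16: emit RPAREN ')'
pos=17: enter COMMENT mode (saw '/*')
exit COMMENT mode (now at pos=32)
pos=33: emit MINUS '-'
pos=34: emit ID 'b' (now at pos=35)
DONE. 11 tokens: [ID, MINUS, STR, MINUS, STR, LPAREN, LPAREN, RPAREN, RPAREN, MINUS, ID]

Answer: 11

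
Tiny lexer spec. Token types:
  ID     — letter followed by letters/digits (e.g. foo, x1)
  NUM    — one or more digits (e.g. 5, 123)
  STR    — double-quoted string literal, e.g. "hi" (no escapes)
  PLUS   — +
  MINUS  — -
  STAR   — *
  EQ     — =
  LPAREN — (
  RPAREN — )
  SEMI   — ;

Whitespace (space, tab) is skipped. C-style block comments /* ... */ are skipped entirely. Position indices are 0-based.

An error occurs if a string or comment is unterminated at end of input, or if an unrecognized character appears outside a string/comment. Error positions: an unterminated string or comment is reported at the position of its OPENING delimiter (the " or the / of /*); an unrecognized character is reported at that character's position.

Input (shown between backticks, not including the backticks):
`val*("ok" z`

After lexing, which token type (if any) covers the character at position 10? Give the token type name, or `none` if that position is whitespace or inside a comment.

pos=0: emit ID 'val' (now at pos=3)
pos=3: emit STAR '*'
pos=4: emit LPAREN '('
pos=5: enter STRING mode
pos=5: emit STR "ok" (now at pos=9)
pos=10: emit ID 'z' (now at pos=11)
DONE. 5 tokens: [ID, STAR, LPAREN, STR, ID]
Position 10: char is 'z' -> ID

Answer: ID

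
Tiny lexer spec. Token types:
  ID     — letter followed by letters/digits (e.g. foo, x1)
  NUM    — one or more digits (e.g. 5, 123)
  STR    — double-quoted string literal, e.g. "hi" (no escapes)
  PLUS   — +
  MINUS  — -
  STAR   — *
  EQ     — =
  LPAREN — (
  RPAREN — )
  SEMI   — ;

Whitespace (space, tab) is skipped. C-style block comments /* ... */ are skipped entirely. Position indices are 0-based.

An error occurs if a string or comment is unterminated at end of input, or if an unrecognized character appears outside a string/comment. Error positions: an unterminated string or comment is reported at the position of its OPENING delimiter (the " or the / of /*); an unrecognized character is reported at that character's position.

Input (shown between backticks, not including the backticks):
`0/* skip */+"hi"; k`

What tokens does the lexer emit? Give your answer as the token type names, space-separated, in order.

pos=0: emit NUM '0' (now at pos=1)
pos=1: enter COMMENT mode (saw '/*')
exit COMMENT mode (now at pos=11)
pos=11: emit PLUS '+'
pos=12: enter STRING mode
pos=12: emit STR "hi" (now at pos=16)
pos=16: emit SEMI ';'
pos=18: emit ID 'k' (now at pos=19)
DONE. 5 tokens: [NUM, PLUS, STR, SEMI, ID]

Answer: NUM PLUS STR SEMI ID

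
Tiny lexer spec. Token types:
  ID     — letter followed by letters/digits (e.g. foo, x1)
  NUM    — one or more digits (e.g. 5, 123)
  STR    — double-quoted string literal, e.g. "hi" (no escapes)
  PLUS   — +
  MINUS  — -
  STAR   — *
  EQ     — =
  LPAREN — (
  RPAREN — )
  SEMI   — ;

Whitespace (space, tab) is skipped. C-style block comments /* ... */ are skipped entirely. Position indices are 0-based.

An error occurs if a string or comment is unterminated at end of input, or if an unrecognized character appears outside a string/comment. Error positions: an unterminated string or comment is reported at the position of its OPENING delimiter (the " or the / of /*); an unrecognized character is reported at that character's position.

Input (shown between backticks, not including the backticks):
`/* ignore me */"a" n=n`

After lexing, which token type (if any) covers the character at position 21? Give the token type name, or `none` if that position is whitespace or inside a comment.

pos=0: enter COMMENT mode (saw '/*')
exit COMMENT mode (now at pos=15)
pos=15: enter STRING mode
pos=15: emit STR "a" (now at pos=18)
pos=19: emit ID 'n' (now at pos=20)
pos=20: emit EQ '='
pos=21: emit ID 'n' (now at pos=22)
DONE. 4 tokens: [STR, ID, EQ, ID]
Position 21: char is 'n' -> ID

Answer: ID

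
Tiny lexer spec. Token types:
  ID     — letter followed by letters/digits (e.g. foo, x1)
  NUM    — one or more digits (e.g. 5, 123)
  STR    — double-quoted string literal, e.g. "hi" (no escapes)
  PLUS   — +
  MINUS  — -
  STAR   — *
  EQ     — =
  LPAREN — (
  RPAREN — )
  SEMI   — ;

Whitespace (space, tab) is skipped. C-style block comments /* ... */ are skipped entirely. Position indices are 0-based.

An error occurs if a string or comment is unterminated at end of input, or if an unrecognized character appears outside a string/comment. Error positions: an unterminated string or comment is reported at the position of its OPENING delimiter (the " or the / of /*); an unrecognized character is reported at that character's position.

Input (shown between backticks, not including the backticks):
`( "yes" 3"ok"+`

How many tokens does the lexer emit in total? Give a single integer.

pos=0: emit LPAREN '('
pos=2: enter STRING mode
pos=2: emit STR "yes" (now at pos=7)
pos=8: emit NUM '3' (now at pos=9)
pos=9: enter STRING mode
pos=9: emit STR "ok" (now at pos=13)
pos=13: emit PLUS '+'
DONE. 5 tokens: [LPAREN, STR, NUM, STR, PLUS]

Answer: 5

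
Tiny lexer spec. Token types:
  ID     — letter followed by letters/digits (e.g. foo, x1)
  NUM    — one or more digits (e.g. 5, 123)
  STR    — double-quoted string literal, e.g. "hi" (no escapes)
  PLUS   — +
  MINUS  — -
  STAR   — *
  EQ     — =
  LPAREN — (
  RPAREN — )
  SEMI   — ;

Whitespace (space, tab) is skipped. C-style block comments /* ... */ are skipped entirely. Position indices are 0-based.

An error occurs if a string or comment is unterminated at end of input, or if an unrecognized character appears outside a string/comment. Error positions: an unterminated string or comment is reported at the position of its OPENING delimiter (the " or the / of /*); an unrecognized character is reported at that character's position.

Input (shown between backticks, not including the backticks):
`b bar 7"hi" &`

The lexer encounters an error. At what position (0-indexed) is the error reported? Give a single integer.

pos=0: emit ID 'b' (now at pos=1)
pos=2: emit ID 'bar' (now at pos=5)
pos=6: emit NUM '7' (now at pos=7)
pos=7: enter STRING mode
pos=7: emit STR "hi" (now at pos=11)
pos=12: ERROR — unrecognized char '&'

Answer: 12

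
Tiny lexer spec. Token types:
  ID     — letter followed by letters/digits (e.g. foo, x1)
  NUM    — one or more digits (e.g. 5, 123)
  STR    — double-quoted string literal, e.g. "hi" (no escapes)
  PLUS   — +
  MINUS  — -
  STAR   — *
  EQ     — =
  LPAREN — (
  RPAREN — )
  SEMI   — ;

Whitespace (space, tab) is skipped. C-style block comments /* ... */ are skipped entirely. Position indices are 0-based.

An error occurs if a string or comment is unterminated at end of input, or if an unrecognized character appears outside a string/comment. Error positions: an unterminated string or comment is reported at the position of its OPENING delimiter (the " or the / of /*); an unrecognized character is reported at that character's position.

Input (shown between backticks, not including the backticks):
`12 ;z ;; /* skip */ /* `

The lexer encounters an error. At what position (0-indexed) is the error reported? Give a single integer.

Answer: 20

Derivation:
pos=0: emit NUM '12' (now at pos=2)
pos=3: emit SEMI ';'
pos=4: emit ID 'z' (now at pos=5)
pos=6: emit SEMI ';'
pos=7: emit SEMI ';'
pos=9: enter COMMENT mode (saw '/*')
exit COMMENT mode (now at pos=19)
pos=20: enter COMMENT mode (saw '/*')
pos=20: ERROR — unterminated comment (reached EOF)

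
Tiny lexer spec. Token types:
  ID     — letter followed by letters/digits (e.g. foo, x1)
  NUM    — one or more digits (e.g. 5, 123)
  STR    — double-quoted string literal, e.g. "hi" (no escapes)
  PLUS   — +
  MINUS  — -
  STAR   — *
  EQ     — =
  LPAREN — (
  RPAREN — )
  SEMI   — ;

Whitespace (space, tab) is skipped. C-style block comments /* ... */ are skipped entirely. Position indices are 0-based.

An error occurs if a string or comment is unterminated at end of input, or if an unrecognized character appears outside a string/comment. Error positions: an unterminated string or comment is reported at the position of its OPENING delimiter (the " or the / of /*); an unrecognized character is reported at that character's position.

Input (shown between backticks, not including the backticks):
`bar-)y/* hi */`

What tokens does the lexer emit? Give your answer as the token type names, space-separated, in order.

pos=0: emit ID 'bar' (now at pos=3)
pos=3: emit MINUS '-'
pos=4: emit RPAREN ')'
pos=5: emit ID 'y' (now at pos=6)
pos=6: enter COMMENT mode (saw '/*')
exit COMMENT mode (now at pos=14)
DONE. 4 tokens: [ID, MINUS, RPAREN, ID]

Answer: ID MINUS RPAREN ID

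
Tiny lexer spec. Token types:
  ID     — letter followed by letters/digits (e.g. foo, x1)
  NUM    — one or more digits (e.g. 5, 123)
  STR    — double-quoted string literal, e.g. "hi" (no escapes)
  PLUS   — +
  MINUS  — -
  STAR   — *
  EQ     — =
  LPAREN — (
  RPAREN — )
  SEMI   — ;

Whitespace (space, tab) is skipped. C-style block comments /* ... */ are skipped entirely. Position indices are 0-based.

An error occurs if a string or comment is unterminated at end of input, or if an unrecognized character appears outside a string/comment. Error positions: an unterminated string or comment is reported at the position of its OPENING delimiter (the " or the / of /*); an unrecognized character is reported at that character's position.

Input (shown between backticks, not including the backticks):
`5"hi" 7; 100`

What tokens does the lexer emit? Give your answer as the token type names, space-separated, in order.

Answer: NUM STR NUM SEMI NUM

Derivation:
pos=0: emit NUM '5' (now at pos=1)
pos=1: enter STRING mode
pos=1: emit STR "hi" (now at pos=5)
pos=6: emit NUM '7' (now at pos=7)
pos=7: emit SEMI ';'
pos=9: emit NUM '100' (now at pos=12)
DONE. 5 tokens: [NUM, STR, NUM, SEMI, NUM]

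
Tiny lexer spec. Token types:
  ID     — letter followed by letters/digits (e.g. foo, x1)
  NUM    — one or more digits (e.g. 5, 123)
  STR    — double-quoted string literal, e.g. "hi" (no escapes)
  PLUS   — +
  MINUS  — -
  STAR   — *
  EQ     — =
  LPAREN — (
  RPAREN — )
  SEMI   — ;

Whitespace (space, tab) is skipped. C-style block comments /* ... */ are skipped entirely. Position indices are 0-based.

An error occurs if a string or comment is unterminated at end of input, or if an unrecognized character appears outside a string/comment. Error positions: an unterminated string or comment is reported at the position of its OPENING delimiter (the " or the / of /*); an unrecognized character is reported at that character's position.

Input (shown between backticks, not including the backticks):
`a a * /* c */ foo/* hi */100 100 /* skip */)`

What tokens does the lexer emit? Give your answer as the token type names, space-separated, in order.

pos=0: emit ID 'a' (now at pos=1)
pos=2: emit ID 'a' (now at pos=3)
pos=4: emit STAR '*'
pos=6: enter COMMENT mode (saw '/*')
exit COMMENT mode (now at pos=13)
pos=14: emit ID 'foo' (now at pos=17)
pos=17: enter COMMENT mode (saw '/*')
exit COMMENT mode (now at pos=25)
pos=25: emit NUM '100' (now at pos=28)
pos=29: emit NUM '100' (now at pos=32)
pos=33: enter COMMENT mode (saw '/*')
exit COMMENT mode (now at pos=43)
pos=43: emit RPAREN ')'
DONE. 7 tokens: [ID, ID, STAR, ID, NUM, NUM, RPAREN]

Answer: ID ID STAR ID NUM NUM RPAREN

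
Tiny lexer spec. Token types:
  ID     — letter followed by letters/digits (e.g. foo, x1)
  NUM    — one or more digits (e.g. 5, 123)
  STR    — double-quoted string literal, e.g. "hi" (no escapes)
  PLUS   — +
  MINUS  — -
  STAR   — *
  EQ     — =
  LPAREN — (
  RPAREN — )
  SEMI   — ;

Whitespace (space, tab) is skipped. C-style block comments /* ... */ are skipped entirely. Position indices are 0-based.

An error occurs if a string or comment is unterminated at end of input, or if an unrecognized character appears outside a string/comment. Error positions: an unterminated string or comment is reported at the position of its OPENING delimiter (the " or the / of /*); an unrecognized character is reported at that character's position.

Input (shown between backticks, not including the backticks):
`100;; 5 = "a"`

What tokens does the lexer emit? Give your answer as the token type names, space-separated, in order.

pos=0: emit NUM '100' (now at pos=3)
pos=3: emit SEMI ';'
pos=4: emit SEMI ';'
pos=6: emit NUM '5' (now at pos=7)
pos=8: emit EQ '='
pos=10: enter STRING mode
pos=10: emit STR "a" (now at pos=13)
DONE. 6 tokens: [NUM, SEMI, SEMI, NUM, EQ, STR]

Answer: NUM SEMI SEMI NUM EQ STR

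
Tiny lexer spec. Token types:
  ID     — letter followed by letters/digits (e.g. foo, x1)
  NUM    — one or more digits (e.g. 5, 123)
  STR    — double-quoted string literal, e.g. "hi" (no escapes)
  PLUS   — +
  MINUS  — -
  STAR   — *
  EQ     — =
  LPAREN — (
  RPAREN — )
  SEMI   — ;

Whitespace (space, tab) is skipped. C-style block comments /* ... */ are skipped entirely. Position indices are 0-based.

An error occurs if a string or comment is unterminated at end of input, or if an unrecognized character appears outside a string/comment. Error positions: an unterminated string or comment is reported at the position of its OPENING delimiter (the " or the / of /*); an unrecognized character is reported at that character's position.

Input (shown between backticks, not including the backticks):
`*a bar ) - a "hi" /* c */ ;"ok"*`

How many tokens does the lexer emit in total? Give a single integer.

Answer: 10

Derivation:
pos=0: emit STAR '*'
pos=1: emit ID 'a' (now at pos=2)
pos=3: emit ID 'bar' (now at pos=6)
pos=7: emit RPAREN ')'
pos=9: emit MINUS '-'
pos=11: emit ID 'a' (now at pos=12)
pos=13: enter STRING mode
pos=13: emit STR "hi" (now at pos=17)
pos=18: enter COMMENT mode (saw '/*')
exit COMMENT mode (now at pos=25)
pos=26: emit SEMI ';'
pos=27: enter STRING mode
pos=27: emit STR "ok" (now at pos=31)
pos=31: emit STAR '*'
DONE. 10 tokens: [STAR, ID, ID, RPAREN, MINUS, ID, STR, SEMI, STR, STAR]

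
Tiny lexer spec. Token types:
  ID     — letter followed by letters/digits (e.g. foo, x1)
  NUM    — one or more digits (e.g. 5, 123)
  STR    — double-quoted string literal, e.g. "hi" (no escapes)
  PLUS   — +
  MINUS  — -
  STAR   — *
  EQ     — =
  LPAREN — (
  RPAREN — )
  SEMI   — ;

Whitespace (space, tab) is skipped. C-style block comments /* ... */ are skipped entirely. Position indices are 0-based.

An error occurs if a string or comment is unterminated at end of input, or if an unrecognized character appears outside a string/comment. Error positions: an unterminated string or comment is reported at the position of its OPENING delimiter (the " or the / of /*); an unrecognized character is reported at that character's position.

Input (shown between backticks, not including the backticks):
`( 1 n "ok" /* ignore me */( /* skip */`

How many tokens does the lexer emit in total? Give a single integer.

Answer: 5

Derivation:
pos=0: emit LPAREN '('
pos=2: emit NUM '1' (now at pos=3)
pos=4: emit ID 'n' (now at pos=5)
pos=6: enter STRING mode
pos=6: emit STR "ok" (now at pos=10)
pos=11: enter COMMENT mode (saw '/*')
exit COMMENT mode (now at pos=26)
pos=26: emit LPAREN '('
pos=28: enter COMMENT mode (saw '/*')
exit COMMENT mode (now at pos=38)
DONE. 5 tokens: [LPAREN, NUM, ID, STR, LPAREN]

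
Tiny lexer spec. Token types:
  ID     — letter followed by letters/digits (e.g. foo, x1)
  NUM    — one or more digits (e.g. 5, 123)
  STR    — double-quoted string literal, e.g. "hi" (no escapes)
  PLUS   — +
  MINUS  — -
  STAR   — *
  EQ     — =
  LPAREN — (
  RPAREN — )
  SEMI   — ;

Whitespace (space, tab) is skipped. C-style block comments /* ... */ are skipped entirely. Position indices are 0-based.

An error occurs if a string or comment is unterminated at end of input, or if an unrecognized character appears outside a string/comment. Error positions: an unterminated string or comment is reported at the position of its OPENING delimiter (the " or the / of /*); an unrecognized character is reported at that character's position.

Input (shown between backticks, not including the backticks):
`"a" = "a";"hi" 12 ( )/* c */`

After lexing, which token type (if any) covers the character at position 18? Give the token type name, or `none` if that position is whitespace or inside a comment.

pos=0: enter STRING mode
pos=0: emit STR "a" (now at pos=3)
pos=4: emit EQ '='
pos=6: enter STRING mode
pos=6: emit STR "a" (now at pos=9)
pos=9: emit SEMI ';'
pos=10: enter STRING mode
pos=10: emit STR "hi" (now at pos=14)
pos=15: emit NUM '12' (now at pos=17)
pos=18: emit LPAREN '('
pos=20: emit RPAREN ')'
pos=21: enter COMMENT mode (saw '/*')
exit COMMENT mode (now at pos=28)
DONE. 8 tokens: [STR, EQ, STR, SEMI, STR, NUM, LPAREN, RPAREN]
Position 18: char is '(' -> LPAREN

Answer: LPAREN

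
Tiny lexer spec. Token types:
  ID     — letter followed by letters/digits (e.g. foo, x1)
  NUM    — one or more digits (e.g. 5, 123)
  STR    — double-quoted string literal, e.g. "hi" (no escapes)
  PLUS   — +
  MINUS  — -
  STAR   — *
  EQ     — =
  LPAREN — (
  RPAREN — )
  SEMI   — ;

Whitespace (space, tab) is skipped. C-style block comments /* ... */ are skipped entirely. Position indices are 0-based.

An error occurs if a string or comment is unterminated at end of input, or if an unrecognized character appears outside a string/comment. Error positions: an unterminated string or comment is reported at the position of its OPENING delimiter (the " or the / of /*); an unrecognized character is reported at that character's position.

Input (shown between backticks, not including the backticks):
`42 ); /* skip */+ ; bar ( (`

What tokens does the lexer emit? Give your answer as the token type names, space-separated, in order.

pos=0: emit NUM '42' (now at pos=2)
pos=3: emit RPAREN ')'
pos=4: emit SEMI ';'
pos=6: enter COMMENT mode (saw '/*')
exit COMMENT mode (now at pos=16)
pos=16: emit PLUS '+'
pos=18: emit SEMI ';'
pos=20: emit ID 'bar' (now at pos=23)
pos=24: emit LPAREN '('
pos=26: emit LPAREN '('
DONE. 8 tokens: [NUM, RPAREN, SEMI, PLUS, SEMI, ID, LPAREN, LPAREN]

Answer: NUM RPAREN SEMI PLUS SEMI ID LPAREN LPAREN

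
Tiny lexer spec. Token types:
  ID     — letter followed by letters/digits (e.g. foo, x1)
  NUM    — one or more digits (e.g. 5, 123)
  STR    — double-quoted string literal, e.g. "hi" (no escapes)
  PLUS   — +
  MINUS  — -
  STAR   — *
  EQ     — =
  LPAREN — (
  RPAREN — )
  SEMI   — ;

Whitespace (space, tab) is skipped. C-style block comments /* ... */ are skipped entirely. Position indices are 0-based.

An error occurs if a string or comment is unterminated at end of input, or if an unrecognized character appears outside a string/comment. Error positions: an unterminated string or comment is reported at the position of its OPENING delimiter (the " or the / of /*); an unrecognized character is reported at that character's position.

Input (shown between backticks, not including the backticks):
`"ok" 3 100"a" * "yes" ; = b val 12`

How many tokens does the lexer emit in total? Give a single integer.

Answer: 11

Derivation:
pos=0: enter STRING mode
pos=0: emit STR "ok" (now at pos=4)
pos=5: emit NUM '3' (now at pos=6)
pos=7: emit NUM '100' (now at pos=10)
pos=10: enter STRING mode
pos=10: emit STR "a" (now at pos=13)
pos=14: emit STAR '*'
pos=16: enter STRING mode
pos=16: emit STR "yes" (now at pos=21)
pos=22: emit SEMI ';'
pos=24: emit EQ '='
pos=26: emit ID 'b' (now at pos=27)
pos=28: emit ID 'val' (now at pos=31)
pos=32: emit NUM '12' (now at pos=34)
DONE. 11 tokens: [STR, NUM, NUM, STR, STAR, STR, SEMI, EQ, ID, ID, NUM]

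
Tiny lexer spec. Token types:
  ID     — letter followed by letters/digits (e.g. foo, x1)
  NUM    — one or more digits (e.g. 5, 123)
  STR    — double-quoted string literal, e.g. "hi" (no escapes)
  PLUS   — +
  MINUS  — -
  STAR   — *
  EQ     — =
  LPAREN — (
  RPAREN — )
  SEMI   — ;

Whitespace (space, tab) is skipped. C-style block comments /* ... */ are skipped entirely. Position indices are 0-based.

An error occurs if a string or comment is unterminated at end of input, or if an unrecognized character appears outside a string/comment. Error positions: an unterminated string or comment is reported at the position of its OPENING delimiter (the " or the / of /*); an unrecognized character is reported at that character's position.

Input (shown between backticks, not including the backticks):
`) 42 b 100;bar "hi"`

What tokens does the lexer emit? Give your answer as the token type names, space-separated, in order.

pos=0: emit RPAREN ')'
pos=2: emit NUM '42' (now at pos=4)
pos=5: emit ID 'b' (now at pos=6)
pos=7: emit NUM '100' (now at pos=10)
pos=10: emit SEMI ';'
pos=11: emit ID 'bar' (now at pos=14)
pos=15: enter STRING mode
pos=15: emit STR "hi" (now at pos=19)
DONE. 7 tokens: [RPAREN, NUM, ID, NUM, SEMI, ID, STR]

Answer: RPAREN NUM ID NUM SEMI ID STR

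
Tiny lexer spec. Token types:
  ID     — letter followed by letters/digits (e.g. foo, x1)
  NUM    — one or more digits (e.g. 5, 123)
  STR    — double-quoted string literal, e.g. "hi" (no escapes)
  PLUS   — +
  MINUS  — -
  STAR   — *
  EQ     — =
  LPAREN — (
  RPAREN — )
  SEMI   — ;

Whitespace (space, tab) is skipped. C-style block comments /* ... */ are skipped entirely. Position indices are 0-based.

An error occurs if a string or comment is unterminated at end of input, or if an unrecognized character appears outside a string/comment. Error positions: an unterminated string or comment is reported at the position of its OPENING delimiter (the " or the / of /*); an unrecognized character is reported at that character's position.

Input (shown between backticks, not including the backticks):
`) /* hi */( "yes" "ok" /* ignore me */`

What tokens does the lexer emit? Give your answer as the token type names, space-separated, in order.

Answer: RPAREN LPAREN STR STR

Derivation:
pos=0: emit RPAREN ')'
pos=2: enter COMMENT mode (saw '/*')
exit COMMENT mode (now at pos=10)
pos=10: emit LPAREN '('
pos=12: enter STRING mode
pos=12: emit STR "yes" (now at pos=17)
pos=18: enter STRING mode
pos=18: emit STR "ok" (now at pos=22)
pos=23: enter COMMENT mode (saw '/*')
exit COMMENT mode (now at pos=38)
DONE. 4 tokens: [RPAREN, LPAREN, STR, STR]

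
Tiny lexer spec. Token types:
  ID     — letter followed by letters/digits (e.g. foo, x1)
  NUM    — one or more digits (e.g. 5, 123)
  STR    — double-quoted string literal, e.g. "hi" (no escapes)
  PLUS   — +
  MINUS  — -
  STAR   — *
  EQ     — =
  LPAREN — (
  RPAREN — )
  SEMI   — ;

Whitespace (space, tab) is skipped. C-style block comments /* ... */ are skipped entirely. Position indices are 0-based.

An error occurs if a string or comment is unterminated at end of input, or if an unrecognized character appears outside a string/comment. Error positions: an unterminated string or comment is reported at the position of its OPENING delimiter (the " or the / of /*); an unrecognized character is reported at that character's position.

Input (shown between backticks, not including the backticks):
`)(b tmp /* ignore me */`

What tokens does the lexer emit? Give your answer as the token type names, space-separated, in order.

pos=0: emit RPAREN ')'
pos=1: emit LPAREN '('
pos=2: emit ID 'b' (now at pos=3)
pos=4: emit ID 'tmp' (now at pos=7)
pos=8: enter COMMENT mode (saw '/*')
exit COMMENT mode (now at pos=23)
DONE. 4 tokens: [RPAREN, LPAREN, ID, ID]

Answer: RPAREN LPAREN ID ID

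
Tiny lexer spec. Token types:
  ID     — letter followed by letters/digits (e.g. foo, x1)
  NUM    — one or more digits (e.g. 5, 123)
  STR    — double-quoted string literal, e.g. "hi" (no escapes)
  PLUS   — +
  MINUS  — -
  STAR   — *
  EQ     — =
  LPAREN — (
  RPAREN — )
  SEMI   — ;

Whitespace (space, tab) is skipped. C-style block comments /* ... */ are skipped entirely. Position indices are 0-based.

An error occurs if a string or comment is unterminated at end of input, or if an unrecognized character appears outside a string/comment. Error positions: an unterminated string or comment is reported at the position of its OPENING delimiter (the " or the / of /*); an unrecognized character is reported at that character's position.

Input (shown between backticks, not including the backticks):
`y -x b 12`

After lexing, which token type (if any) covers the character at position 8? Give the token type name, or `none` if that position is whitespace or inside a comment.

pos=0: emit ID 'y' (now at pos=1)
pos=2: emit MINUS '-'
pos=3: emit ID 'x' (now at pos=4)
pos=5: emit ID 'b' (now at pos=6)
pos=7: emit NUM '12' (now at pos=9)
DONE. 5 tokens: [ID, MINUS, ID, ID, NUM]
Position 8: char is '2' -> NUM

Answer: NUM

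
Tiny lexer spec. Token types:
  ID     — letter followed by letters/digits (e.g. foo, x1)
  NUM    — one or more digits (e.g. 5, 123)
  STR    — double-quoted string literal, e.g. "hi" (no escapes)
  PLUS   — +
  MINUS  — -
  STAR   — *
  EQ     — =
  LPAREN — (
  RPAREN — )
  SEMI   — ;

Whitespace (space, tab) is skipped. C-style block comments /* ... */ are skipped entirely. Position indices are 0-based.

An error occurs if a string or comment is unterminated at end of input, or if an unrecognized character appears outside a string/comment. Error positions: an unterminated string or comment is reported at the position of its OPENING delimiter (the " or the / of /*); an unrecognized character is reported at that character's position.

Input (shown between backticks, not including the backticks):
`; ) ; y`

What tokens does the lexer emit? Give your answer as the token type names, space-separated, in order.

Answer: SEMI RPAREN SEMI ID

Derivation:
pos=0: emit SEMI ';'
pos=2: emit RPAREN ')'
pos=4: emit SEMI ';'
pos=6: emit ID 'y' (now at pos=7)
DONE. 4 tokens: [SEMI, RPAREN, SEMI, ID]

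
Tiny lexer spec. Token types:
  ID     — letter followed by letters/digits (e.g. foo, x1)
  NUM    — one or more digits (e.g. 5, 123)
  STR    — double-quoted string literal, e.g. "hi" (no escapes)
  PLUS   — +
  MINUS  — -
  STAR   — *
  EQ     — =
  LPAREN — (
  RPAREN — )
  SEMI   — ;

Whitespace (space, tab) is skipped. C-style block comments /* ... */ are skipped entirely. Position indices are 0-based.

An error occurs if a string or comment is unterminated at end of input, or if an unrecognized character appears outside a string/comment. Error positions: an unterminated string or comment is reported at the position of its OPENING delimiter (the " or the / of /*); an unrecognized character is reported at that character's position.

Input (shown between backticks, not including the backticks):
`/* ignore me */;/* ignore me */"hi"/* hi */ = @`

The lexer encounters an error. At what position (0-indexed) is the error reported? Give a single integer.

Answer: 46

Derivation:
pos=0: enter COMMENT mode (saw '/*')
exit COMMENT mode (now at pos=15)
pos=15: emit SEMI ';'
pos=16: enter COMMENT mode (saw '/*')
exit COMMENT mode (now at pos=31)
pos=31: enter STRING mode
pos=31: emit STR "hi" (now at pos=35)
pos=35: enter COMMENT mode (saw '/*')
exit COMMENT mode (now at pos=43)
pos=44: emit EQ '='
pos=46: ERROR — unrecognized char '@'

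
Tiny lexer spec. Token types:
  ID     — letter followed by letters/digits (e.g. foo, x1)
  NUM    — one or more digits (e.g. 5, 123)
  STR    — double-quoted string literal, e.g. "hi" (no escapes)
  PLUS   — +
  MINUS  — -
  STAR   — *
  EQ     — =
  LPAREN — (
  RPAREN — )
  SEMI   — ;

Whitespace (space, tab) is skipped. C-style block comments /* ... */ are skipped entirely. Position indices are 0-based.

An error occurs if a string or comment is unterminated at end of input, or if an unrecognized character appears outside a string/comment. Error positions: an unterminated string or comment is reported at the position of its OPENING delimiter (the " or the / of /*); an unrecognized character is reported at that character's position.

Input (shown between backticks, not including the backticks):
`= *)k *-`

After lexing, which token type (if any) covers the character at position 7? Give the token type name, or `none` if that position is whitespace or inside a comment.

pos=0: emit EQ '='
pos=2: emit STAR '*'
pos=3: emit RPAREN ')'
pos=4: emit ID 'k' (now at pos=5)
pos=6: emit STAR '*'
pos=7: emit MINUS '-'
DONE. 6 tokens: [EQ, STAR, RPAREN, ID, STAR, MINUS]
Position 7: char is '-' -> MINUS

Answer: MINUS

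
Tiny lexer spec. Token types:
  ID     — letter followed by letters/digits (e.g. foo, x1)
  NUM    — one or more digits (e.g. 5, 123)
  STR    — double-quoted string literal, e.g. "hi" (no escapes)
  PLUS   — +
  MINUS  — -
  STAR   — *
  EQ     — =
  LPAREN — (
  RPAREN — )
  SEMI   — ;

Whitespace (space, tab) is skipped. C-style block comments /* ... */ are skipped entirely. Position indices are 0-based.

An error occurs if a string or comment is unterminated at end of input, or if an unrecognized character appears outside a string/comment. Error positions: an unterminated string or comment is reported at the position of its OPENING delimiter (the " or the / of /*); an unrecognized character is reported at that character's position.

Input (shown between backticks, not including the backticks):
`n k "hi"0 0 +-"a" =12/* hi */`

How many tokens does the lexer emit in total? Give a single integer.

Answer: 10

Derivation:
pos=0: emit ID 'n' (now at pos=1)
pos=2: emit ID 'k' (now at pos=3)
pos=4: enter STRING mode
pos=4: emit STR "hi" (now at pos=8)
pos=8: emit NUM '0' (now at pos=9)
pos=10: emit NUM '0' (now at pos=11)
pos=12: emit PLUS '+'
pos=13: emit MINUS '-'
pos=14: enter STRING mode
pos=14: emit STR "a" (now at pos=17)
pos=18: emit EQ '='
pos=19: emit NUM '12' (now at pos=21)
pos=21: enter COMMENT mode (saw '/*')
exit COMMENT mode (now at pos=29)
DONE. 10 tokens: [ID, ID, STR, NUM, NUM, PLUS, MINUS, STR, EQ, NUM]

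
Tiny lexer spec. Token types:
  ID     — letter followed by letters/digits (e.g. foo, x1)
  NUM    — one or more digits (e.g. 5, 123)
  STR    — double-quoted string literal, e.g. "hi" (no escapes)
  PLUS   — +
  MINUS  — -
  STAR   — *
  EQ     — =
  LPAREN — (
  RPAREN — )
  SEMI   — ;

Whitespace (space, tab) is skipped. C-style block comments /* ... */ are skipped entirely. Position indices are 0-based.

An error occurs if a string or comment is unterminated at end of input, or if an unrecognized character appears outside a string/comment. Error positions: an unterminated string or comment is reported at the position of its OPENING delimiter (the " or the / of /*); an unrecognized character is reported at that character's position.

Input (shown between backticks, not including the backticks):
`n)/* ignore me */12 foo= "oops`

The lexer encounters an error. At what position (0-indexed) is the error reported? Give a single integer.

Answer: 25

Derivation:
pos=0: emit ID 'n' (now at pos=1)
pos=1: emit RPAREN ')'
pos=2: enter COMMENT mode (saw '/*')
exit COMMENT mode (now at pos=17)
pos=17: emit NUM '12' (now at pos=19)
pos=20: emit ID 'foo' (now at pos=23)
pos=23: emit EQ '='
pos=25: enter STRING mode
pos=25: ERROR — unterminated string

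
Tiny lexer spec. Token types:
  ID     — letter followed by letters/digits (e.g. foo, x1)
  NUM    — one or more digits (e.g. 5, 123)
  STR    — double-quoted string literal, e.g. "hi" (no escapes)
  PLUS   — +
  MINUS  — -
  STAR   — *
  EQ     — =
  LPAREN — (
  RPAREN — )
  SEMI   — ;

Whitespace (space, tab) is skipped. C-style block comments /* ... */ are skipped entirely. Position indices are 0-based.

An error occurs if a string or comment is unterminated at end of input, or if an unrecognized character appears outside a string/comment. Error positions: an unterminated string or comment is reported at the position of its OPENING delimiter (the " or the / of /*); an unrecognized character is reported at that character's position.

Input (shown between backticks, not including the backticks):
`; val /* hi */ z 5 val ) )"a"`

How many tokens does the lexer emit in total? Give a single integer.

pos=0: emit SEMI ';'
pos=2: emit ID 'val' (now at pos=5)
pos=6: enter COMMENT mode (saw '/*')
exit COMMENT mode (now at pos=14)
pos=15: emit ID 'z' (now at pos=16)
pos=17: emit NUM '5' (now at pos=18)
pos=19: emit ID 'val' (now at pos=22)
pos=23: emit RPAREN ')'
pos=25: emit RPAREN ')'
pos=26: enter STRING mode
pos=26: emit STR "a" (now at pos=29)
DONE. 8 tokens: [SEMI, ID, ID, NUM, ID, RPAREN, RPAREN, STR]

Answer: 8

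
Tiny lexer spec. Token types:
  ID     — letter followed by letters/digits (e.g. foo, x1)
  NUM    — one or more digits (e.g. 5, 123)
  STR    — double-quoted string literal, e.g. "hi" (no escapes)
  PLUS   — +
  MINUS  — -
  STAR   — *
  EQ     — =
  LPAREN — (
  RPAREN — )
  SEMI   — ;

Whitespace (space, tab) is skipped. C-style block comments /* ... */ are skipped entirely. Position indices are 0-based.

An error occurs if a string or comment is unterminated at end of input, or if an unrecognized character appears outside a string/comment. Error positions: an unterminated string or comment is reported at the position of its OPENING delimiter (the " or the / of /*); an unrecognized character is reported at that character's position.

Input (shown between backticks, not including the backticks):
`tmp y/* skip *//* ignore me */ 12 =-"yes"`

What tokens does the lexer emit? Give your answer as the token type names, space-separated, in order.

pos=0: emit ID 'tmp' (now at pos=3)
pos=4: emit ID 'y' (now at pos=5)
pos=5: enter COMMENT mode (saw '/*')
exit COMMENT mode (now at pos=15)
pos=15: enter COMMENT mode (saw '/*')
exit COMMENT mode (now at pos=30)
pos=31: emit NUM '12' (now at pos=33)
pos=34: emit EQ '='
pos=35: emit MINUS '-'
pos=36: enter STRING mode
pos=36: emit STR "yes" (now at pos=41)
DONE. 6 tokens: [ID, ID, NUM, EQ, MINUS, STR]

Answer: ID ID NUM EQ MINUS STR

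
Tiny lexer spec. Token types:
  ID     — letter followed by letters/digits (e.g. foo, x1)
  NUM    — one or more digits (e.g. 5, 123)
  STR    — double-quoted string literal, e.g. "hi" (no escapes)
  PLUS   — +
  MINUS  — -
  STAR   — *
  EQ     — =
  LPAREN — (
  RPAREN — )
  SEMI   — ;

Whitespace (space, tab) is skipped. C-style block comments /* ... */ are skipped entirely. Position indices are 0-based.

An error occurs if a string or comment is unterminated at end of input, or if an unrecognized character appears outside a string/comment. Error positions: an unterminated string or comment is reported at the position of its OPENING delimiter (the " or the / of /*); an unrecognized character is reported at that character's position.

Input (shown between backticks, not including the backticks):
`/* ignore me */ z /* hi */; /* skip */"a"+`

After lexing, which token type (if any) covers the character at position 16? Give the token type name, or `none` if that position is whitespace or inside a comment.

pos=0: enter COMMENT mode (saw '/*')
exit COMMENT mode (now at pos=15)
pos=16: emit ID 'z' (now at pos=17)
pos=18: enter COMMENT mode (saw '/*')
exit COMMENT mode (now at pos=26)
pos=26: emit SEMI ';'
pos=28: enter COMMENT mode (saw '/*')
exit COMMENT mode (now at pos=38)
pos=38: enter STRING mode
pos=38: emit STR "a" (now at pos=41)
pos=41: emit PLUS '+'
DONE. 4 tokens: [ID, SEMI, STR, PLUS]
Position 16: char is 'z' -> ID

Answer: ID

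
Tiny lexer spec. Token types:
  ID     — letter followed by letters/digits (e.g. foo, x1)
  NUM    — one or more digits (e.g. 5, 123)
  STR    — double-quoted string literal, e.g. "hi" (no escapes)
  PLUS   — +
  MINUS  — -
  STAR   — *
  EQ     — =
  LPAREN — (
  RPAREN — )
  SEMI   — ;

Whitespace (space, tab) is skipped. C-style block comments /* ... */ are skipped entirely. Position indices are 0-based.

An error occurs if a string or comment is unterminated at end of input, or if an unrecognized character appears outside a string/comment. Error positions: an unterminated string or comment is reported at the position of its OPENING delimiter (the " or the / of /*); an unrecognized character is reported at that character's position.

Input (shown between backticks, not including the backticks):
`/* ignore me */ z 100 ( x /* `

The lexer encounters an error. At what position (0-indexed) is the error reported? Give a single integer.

pos=0: enter COMMENT mode (saw '/*')
exit COMMENT mode (now at pos=15)
pos=16: emit ID 'z' (now at pos=17)
pos=18: emit NUM '100' (now at pos=21)
pos=22: emit LPAREN '('
pos=24: emit ID 'x' (now at pos=25)
pos=26: enter COMMENT mode (saw '/*')
pos=26: ERROR — unterminated comment (reached EOF)

Answer: 26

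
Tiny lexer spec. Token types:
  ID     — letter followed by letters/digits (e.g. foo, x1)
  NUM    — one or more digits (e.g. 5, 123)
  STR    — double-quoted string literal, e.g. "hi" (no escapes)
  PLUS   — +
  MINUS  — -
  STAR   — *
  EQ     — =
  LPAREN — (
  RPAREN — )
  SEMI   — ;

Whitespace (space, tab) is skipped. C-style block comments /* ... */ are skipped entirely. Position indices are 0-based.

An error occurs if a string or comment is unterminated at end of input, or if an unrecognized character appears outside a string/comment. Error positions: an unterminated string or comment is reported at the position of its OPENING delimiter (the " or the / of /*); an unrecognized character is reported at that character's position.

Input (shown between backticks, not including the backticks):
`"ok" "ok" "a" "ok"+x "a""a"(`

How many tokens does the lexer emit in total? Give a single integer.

pos=0: enter STRING mode
pos=0: emit STR "ok" (now at pos=4)
pos=5: enter STRING mode
pos=5: emit STR "ok" (now at pos=9)
pos=10: enter STRING mode
pos=10: emit STR "a" (now at pos=13)
pos=14: enter STRING mode
pos=14: emit STR "ok" (now at pos=18)
pos=18: emit PLUS '+'
pos=19: emit ID 'x' (now at pos=20)
pos=21: enter STRING mode
pos=21: emit STR "a" (now at pos=24)
pos=24: enter STRING mode
pos=24: emit STR "a" (now at pos=27)
pos=27: emit LPAREN '('
DONE. 9 tokens: [STR, STR, STR, STR, PLUS, ID, STR, STR, LPAREN]

Answer: 9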